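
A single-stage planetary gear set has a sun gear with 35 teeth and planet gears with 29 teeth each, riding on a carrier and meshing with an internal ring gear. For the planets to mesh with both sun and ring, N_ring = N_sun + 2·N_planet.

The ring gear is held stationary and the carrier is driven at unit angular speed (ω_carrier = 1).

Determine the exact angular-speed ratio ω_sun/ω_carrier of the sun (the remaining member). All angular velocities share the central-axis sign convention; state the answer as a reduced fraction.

128/35

N_ring = 35 + 2·29 = 93
35(ω_s−ω_c) = −93(ω_r−ω_c),  ω_r=0, ω_c=1
ω_s = 1 − (93/35)(0−1) = 128/35
ω_s/ω_c = 128/35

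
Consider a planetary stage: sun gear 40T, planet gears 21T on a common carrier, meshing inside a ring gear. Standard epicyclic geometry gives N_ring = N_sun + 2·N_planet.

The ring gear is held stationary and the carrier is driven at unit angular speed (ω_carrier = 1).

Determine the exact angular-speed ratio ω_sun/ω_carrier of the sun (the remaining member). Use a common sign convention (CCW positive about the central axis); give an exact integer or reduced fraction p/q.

61/20

N_ring = 40 + 2·21 = 82
40(ω_s−ω_c) = −82(ω_r−ω_c),  ω_r=0, ω_c=1
ω_s = 1 − (82/40)(0−1) = 61/20
ω_s/ω_c = 61/20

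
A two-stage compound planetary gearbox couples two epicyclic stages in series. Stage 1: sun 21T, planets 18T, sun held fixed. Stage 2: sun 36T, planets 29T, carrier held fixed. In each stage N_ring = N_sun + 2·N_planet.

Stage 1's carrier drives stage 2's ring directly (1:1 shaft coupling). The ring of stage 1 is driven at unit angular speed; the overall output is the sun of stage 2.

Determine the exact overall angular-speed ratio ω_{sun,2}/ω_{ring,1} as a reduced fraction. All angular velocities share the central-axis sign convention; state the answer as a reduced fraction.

Stage 1: N_ring = 21 + 2·18 = 57
Stage 1: 21(ω_s−ω_c) = −57(ω_r−ω_c),  ω_s=0, ω_r=1
Stage 1: 21(0−ω_c) = −57(1−ω_c)  ⇒  78ω_c = 57  ⇒  ω_c = 19/26
  ⇒ ω_c¹/ω_r¹ = 19/26
Stage 2: N_ring = 36 + 2·29 = 94
Stage 2: 36(ω_s−ω_c) = −94(ω_r−ω_c),  ω_c=0, ω_r=1
Stage 2: ω_s = 0 − (94/36)(1−0) = -47/18
  ⇒ ω_s²/ω_r² = -47/18
Coupling ω_r² = ω_c¹ ⇒ overall = 19/26 × -47/18 = -893/468

-893/468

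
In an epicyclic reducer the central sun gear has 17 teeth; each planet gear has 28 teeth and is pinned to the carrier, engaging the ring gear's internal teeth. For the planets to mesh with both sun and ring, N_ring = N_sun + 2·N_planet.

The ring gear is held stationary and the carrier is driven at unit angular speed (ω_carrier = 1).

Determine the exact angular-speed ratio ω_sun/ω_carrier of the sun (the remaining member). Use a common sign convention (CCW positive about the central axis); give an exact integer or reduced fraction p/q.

N_ring = 17 + 2·28 = 73
17(ω_s−ω_c) = −73(ω_r−ω_c),  ω_r=0, ω_c=1
ω_s = 1 − (73/17)(0−1) = 90/17
ω_s/ω_c = 90/17

90/17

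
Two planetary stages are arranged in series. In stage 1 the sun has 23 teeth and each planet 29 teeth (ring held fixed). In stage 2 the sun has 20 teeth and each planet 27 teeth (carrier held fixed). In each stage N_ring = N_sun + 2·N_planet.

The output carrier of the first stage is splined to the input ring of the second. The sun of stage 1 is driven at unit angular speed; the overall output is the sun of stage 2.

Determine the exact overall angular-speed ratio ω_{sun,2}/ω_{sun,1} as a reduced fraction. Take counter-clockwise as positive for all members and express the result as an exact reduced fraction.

Stage 1: N_ring = 23 + 2·29 = 81
Stage 1: 23(ω_s−ω_c) = −81(ω_r−ω_c),  ω_r=0, ω_s=1
Stage 1: 23(1−ω_c) = −81(0−ω_c)  ⇒  104ω_c = 23  ⇒  ω_c = 23/104
  ⇒ ω_c¹/ω_s¹ = 23/104
Stage 2: N_ring = 20 + 2·27 = 74
Stage 2: 20(ω_s−ω_c) = −74(ω_r−ω_c),  ω_c=0, ω_r=1
Stage 2: ω_s = 0 − (74/20)(1−0) = -37/10
  ⇒ ω_s²/ω_r² = -37/10
Coupling ω_r² = ω_c¹ ⇒ overall = 23/104 × -37/10 = -851/1040

-851/1040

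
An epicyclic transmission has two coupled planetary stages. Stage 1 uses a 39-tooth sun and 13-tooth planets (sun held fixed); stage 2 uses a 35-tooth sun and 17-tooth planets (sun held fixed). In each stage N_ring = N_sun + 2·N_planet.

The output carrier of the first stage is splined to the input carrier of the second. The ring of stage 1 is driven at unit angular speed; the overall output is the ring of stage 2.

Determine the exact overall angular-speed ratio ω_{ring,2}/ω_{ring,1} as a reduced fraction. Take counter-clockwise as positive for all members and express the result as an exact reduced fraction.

65/69

Stage 1: N_ring = 39 + 2·13 = 65
Stage 1: 39(ω_s−ω_c) = −65(ω_r−ω_c),  ω_s=0, ω_r=1
Stage 1: 39(0−ω_c) = −65(1−ω_c)  ⇒  104ω_c = 65  ⇒  ω_c = 5/8
  ⇒ ω_c¹/ω_r¹ = 5/8
Stage 2: N_ring = 35 + 2·17 = 69
Stage 2: 35(ω_s−ω_c) = −69(ω_r−ω_c),  ω_s=0, ω_c=1
Stage 2: ω_r = 1 − (35/69)(0−1) = 104/69
  ⇒ ω_r²/ω_c² = 104/69
Coupling ω_c² = ω_c¹ ⇒ overall = 5/8 × 104/69 = 65/69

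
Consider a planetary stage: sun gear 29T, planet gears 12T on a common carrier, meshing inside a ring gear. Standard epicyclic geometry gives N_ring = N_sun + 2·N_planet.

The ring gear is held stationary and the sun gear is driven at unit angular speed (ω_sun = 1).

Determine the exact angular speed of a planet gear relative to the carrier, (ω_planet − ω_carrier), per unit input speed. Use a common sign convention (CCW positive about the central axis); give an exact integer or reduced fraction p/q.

N_ring = 29 + 2·12 = 53
29(ω_s−ω_c) = −53(ω_r−ω_c),  ω_r=0, ω_s=1
29(1−ω_c) = −53(0−ω_c)  ⇒  82ω_c = 29  ⇒  ω_c = 29/82
sun–planet: 29·(1−29/82) = −12·(ω_p−ω_c)  ⇒  ω_p−ω_c = −(29/12)·(53/82) = -1537/984

-1537/984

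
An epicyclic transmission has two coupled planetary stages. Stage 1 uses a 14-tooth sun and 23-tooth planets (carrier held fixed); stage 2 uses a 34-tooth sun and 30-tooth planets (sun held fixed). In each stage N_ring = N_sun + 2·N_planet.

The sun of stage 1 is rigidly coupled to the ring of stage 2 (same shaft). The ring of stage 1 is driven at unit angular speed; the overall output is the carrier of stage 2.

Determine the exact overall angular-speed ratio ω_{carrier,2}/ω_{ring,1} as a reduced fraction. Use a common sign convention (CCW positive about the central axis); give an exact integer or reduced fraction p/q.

-705/224

Stage 1: N_ring = 14 + 2·23 = 60
Stage 1: 14(ω_s−ω_c) = −60(ω_r−ω_c),  ω_c=0, ω_r=1
Stage 1: ω_s = 0 − (60/14)(1−0) = -30/7
  ⇒ ω_s¹/ω_r¹ = -30/7
Stage 2: N_ring = 34 + 2·30 = 94
Stage 2: 34(ω_s−ω_c) = −94(ω_r−ω_c),  ω_s=0, ω_r=1
Stage 2: 34(0−ω_c) = −94(1−ω_c)  ⇒  128ω_c = 94  ⇒  ω_c = 47/64
  ⇒ ω_c²/ω_r² = 47/64
Coupling ω_r² = ω_s¹ ⇒ overall = -30/7 × 47/64 = -705/224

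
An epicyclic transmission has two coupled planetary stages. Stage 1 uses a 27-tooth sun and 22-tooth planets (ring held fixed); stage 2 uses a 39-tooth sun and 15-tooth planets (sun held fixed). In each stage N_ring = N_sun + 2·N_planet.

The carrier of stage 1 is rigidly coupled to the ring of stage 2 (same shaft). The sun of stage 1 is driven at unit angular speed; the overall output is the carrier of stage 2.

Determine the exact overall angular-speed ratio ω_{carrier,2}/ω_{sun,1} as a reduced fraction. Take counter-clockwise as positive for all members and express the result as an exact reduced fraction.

Stage 1: N_ring = 27 + 2·22 = 71
Stage 1: 27(ω_s−ω_c) = −71(ω_r−ω_c),  ω_r=0, ω_s=1
Stage 1: 27(1−ω_c) = −71(0−ω_c)  ⇒  98ω_c = 27  ⇒  ω_c = 27/98
  ⇒ ω_c¹/ω_s¹ = 27/98
Stage 2: N_ring = 39 + 2·15 = 69
Stage 2: 39(ω_s−ω_c) = −69(ω_r−ω_c),  ω_s=0, ω_r=1
Stage 2: 39(0−ω_c) = −69(1−ω_c)  ⇒  108ω_c = 69  ⇒  ω_c = 23/36
  ⇒ ω_c²/ω_r² = 23/36
Coupling ω_r² = ω_c¹ ⇒ overall = 27/98 × 23/36 = 69/392

69/392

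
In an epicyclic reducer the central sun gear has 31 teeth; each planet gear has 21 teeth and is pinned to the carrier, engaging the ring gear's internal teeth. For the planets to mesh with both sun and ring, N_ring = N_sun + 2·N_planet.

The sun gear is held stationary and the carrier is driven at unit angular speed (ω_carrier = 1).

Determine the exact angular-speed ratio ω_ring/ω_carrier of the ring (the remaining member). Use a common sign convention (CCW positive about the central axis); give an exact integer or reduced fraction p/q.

104/73

N_ring = 31 + 2·21 = 73
31(ω_s−ω_c) = −73(ω_r−ω_c),  ω_s=0, ω_c=1
ω_r = 1 − (31/73)(0−1) = 104/73
ω_r/ω_c = 104/73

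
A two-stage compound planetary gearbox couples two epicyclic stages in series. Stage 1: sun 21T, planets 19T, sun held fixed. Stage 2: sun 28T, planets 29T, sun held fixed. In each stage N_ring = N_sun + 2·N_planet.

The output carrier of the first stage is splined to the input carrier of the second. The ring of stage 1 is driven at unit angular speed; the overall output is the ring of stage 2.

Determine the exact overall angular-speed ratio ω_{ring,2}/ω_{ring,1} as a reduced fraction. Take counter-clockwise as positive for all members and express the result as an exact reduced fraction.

Stage 1: N_ring = 21 + 2·19 = 59
Stage 1: 21(ω_s−ω_c) = −59(ω_r−ω_c),  ω_s=0, ω_r=1
Stage 1: 21(0−ω_c) = −59(1−ω_c)  ⇒  80ω_c = 59  ⇒  ω_c = 59/80
  ⇒ ω_c¹/ω_r¹ = 59/80
Stage 2: N_ring = 28 + 2·29 = 86
Stage 2: 28(ω_s−ω_c) = −86(ω_r−ω_c),  ω_s=0, ω_c=1
Stage 2: ω_r = 1 − (28/86)(0−1) = 57/43
  ⇒ ω_r²/ω_c² = 57/43
Coupling ω_c² = ω_c¹ ⇒ overall = 59/80 × 57/43 = 3363/3440

3363/3440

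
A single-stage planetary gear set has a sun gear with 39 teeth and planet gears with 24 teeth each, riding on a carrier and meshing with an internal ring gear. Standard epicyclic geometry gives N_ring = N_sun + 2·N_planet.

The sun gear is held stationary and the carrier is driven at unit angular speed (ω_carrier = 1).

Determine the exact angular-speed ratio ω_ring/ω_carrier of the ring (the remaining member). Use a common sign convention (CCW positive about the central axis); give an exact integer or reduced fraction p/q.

42/29

N_ring = 39 + 2·24 = 87
39(ω_s−ω_c) = −87(ω_r−ω_c),  ω_s=0, ω_c=1
ω_r = 1 − (39/87)(0−1) = 42/29
ω_r/ω_c = 42/29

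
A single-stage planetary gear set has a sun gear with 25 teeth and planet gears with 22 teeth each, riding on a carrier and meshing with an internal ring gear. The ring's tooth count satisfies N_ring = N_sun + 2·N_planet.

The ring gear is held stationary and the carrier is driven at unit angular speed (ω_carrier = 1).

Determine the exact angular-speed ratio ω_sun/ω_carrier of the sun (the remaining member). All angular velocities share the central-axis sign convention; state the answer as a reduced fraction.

N_ring = 25 + 2·22 = 69
25(ω_s−ω_c) = −69(ω_r−ω_c),  ω_r=0, ω_c=1
ω_s = 1 − (69/25)(0−1) = 94/25
ω_s/ω_c = 94/25

94/25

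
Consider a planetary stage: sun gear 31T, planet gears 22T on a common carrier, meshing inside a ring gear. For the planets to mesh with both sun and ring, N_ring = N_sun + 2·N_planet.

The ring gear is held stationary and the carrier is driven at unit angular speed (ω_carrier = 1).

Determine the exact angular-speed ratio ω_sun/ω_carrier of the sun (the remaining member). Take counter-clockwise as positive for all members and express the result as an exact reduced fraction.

N_ring = 31 + 2·22 = 75
31(ω_s−ω_c) = −75(ω_r−ω_c),  ω_r=0, ω_c=1
ω_s = 1 − (75/31)(0−1) = 106/31
ω_s/ω_c = 106/31

106/31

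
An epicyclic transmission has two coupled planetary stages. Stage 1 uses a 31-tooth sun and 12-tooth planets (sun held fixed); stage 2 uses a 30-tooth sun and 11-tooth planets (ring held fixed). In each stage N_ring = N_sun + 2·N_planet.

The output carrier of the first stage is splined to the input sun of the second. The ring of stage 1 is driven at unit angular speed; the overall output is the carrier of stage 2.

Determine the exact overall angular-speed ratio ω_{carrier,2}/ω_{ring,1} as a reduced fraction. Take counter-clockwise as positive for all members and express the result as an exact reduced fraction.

825/3526

Stage 1: N_ring = 31 + 2·12 = 55
Stage 1: 31(ω_s−ω_c) = −55(ω_r−ω_c),  ω_s=0, ω_r=1
Stage 1: 31(0−ω_c) = −55(1−ω_c)  ⇒  86ω_c = 55  ⇒  ω_c = 55/86
  ⇒ ω_c¹/ω_r¹ = 55/86
Stage 2: N_ring = 30 + 2·11 = 52
Stage 2: 30(ω_s−ω_c) = −52(ω_r−ω_c),  ω_r=0, ω_s=1
Stage 2: 30(1−ω_c) = −52(0−ω_c)  ⇒  82ω_c = 30  ⇒  ω_c = 15/41
  ⇒ ω_c²/ω_s² = 15/41
Coupling ω_s² = ω_c¹ ⇒ overall = 55/86 × 15/41 = 825/3526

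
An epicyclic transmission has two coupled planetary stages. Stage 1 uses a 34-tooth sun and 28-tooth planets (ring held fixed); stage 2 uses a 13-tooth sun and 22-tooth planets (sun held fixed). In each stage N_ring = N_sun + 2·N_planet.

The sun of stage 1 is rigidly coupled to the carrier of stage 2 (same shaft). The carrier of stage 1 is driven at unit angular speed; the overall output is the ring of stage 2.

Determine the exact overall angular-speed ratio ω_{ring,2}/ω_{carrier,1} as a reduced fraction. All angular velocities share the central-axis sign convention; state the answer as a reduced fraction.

4340/969

Stage 1: N_ring = 34 + 2·28 = 90
Stage 1: 34(ω_s−ω_c) = −90(ω_r−ω_c),  ω_r=0, ω_c=1
Stage 1: ω_s = 1 − (90/34)(0−1) = 62/17
  ⇒ ω_s¹/ω_c¹ = 62/17
Stage 2: N_ring = 13 + 2·22 = 57
Stage 2: 13(ω_s−ω_c) = −57(ω_r−ω_c),  ω_s=0, ω_c=1
Stage 2: ω_r = 1 − (13/57)(0−1) = 70/57
  ⇒ ω_r²/ω_c² = 70/57
Coupling ω_c² = ω_s¹ ⇒ overall = 62/17 × 70/57 = 4340/969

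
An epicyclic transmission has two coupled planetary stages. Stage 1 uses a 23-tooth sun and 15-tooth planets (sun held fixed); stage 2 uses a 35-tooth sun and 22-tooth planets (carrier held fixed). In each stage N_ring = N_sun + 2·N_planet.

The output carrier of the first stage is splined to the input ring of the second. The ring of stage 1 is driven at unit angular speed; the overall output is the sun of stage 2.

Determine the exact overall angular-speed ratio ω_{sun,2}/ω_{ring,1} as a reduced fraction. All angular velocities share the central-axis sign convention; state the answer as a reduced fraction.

-4187/2660

Stage 1: N_ring = 23 + 2·15 = 53
Stage 1: 23(ω_s−ω_c) = −53(ω_r−ω_c),  ω_s=0, ω_r=1
Stage 1: 23(0−ω_c) = −53(1−ω_c)  ⇒  76ω_c = 53  ⇒  ω_c = 53/76
  ⇒ ω_c¹/ω_r¹ = 53/76
Stage 2: N_ring = 35 + 2·22 = 79
Stage 2: 35(ω_s−ω_c) = −79(ω_r−ω_c),  ω_c=0, ω_r=1
Stage 2: ω_s = 0 − (79/35)(1−0) = -79/35
  ⇒ ω_s²/ω_r² = -79/35
Coupling ω_r² = ω_c¹ ⇒ overall = 53/76 × -79/35 = -4187/2660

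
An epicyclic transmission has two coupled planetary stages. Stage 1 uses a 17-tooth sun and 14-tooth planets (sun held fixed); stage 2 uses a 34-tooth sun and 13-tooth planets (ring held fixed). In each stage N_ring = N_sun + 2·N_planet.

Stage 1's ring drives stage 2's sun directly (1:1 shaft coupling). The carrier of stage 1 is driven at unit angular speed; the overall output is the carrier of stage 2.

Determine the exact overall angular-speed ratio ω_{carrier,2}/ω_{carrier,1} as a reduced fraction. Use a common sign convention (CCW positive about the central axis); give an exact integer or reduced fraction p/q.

1054/2115

Stage 1: N_ring = 17 + 2·14 = 45
Stage 1: 17(ω_s−ω_c) = −45(ω_r−ω_c),  ω_s=0, ω_c=1
Stage 1: ω_r = 1 − (17/45)(0−1) = 62/45
  ⇒ ω_r¹/ω_c¹ = 62/45
Stage 2: N_ring = 34 + 2·13 = 60
Stage 2: 34(ω_s−ω_c) = −60(ω_r−ω_c),  ω_r=0, ω_s=1
Stage 2: 34(1−ω_c) = −60(0−ω_c)  ⇒  94ω_c = 34  ⇒  ω_c = 17/47
  ⇒ ω_c²/ω_s² = 17/47
Coupling ω_s² = ω_r¹ ⇒ overall = 62/45 × 17/47 = 1054/2115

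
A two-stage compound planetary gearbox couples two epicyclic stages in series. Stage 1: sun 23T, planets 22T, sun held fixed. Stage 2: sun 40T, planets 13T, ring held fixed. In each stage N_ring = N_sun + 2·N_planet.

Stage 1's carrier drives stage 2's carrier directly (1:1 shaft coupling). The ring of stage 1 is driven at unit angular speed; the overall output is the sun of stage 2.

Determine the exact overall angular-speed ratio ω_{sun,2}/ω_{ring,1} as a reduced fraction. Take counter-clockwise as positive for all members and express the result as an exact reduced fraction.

3551/1800

Stage 1: N_ring = 23 + 2·22 = 67
Stage 1: 23(ω_s−ω_c) = −67(ω_r−ω_c),  ω_s=0, ω_r=1
Stage 1: 23(0−ω_c) = −67(1−ω_c)  ⇒  90ω_c = 67  ⇒  ω_c = 67/90
  ⇒ ω_c¹/ω_r¹ = 67/90
Stage 2: N_ring = 40 + 2·13 = 66
Stage 2: 40(ω_s−ω_c) = −66(ω_r−ω_c),  ω_r=0, ω_c=1
Stage 2: ω_s = 1 − (66/40)(0−1) = 53/20
  ⇒ ω_s²/ω_c² = 53/20
Coupling ω_c² = ω_c¹ ⇒ overall = 67/90 × 53/20 = 3551/1800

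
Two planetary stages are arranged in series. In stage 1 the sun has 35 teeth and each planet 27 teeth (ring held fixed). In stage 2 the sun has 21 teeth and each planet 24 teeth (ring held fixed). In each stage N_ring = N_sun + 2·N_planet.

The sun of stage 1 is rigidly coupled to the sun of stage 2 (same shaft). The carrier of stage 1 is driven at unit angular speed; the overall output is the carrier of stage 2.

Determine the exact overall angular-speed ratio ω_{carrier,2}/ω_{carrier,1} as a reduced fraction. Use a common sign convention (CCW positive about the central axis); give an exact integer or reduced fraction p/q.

Stage 1: N_ring = 35 + 2·27 = 89
Stage 1: 35(ω_s−ω_c) = −89(ω_r−ω_c),  ω_r=0, ω_c=1
Stage 1: ω_s = 1 − (89/35)(0−1) = 124/35
  ⇒ ω_s¹/ω_c¹ = 124/35
Stage 2: N_ring = 21 + 2·24 = 69
Stage 2: 21(ω_s−ω_c) = −69(ω_r−ω_c),  ω_r=0, ω_s=1
Stage 2: 21(1−ω_c) = −69(0−ω_c)  ⇒  90ω_c = 21  ⇒  ω_c = 7/30
  ⇒ ω_c²/ω_s² = 7/30
Coupling ω_s² = ω_s¹ ⇒ overall = 124/35 × 7/30 = 62/75

62/75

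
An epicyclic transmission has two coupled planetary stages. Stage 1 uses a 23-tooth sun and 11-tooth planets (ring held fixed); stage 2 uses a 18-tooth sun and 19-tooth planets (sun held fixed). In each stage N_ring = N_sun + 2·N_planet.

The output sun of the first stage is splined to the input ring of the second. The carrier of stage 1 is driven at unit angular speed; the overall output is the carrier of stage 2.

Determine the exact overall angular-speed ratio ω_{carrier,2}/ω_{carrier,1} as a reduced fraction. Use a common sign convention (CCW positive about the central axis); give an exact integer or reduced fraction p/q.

1904/851

Stage 1: N_ring = 23 + 2·11 = 45
Stage 1: 23(ω_s−ω_c) = −45(ω_r−ω_c),  ω_r=0, ω_c=1
Stage 1: ω_s = 1 − (45/23)(0−1) = 68/23
  ⇒ ω_s¹/ω_c¹ = 68/23
Stage 2: N_ring = 18 + 2·19 = 56
Stage 2: 18(ω_s−ω_c) = −56(ω_r−ω_c),  ω_s=0, ω_r=1
Stage 2: 18(0−ω_c) = −56(1−ω_c)  ⇒  74ω_c = 56  ⇒  ω_c = 28/37
  ⇒ ω_c²/ω_r² = 28/37
Coupling ω_r² = ω_s¹ ⇒ overall = 68/23 × 28/37 = 1904/851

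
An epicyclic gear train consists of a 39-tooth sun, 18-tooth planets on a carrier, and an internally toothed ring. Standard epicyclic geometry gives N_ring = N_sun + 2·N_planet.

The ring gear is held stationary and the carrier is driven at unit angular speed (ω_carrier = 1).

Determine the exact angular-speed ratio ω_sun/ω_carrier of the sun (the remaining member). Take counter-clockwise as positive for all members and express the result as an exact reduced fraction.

38/13

N_ring = 39 + 2·18 = 75
39(ω_s−ω_c) = −75(ω_r−ω_c),  ω_r=0, ω_c=1
ω_s = 1 − (75/39)(0−1) = 38/13
ω_s/ω_c = 38/13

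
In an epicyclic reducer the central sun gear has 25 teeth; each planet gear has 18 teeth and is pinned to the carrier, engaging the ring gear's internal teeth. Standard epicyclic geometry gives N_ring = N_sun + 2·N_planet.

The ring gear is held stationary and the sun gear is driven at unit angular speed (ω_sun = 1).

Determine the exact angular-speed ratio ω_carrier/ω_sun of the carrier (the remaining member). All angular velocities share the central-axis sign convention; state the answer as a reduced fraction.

25/86

N_ring = 25 + 2·18 = 61
25(ω_s−ω_c) = −61(ω_r−ω_c),  ω_r=0, ω_s=1
25(1−ω_c) = −61(0−ω_c)  ⇒  86ω_c = 25  ⇒  ω_c = 25/86
ω_c/ω_s = 25/86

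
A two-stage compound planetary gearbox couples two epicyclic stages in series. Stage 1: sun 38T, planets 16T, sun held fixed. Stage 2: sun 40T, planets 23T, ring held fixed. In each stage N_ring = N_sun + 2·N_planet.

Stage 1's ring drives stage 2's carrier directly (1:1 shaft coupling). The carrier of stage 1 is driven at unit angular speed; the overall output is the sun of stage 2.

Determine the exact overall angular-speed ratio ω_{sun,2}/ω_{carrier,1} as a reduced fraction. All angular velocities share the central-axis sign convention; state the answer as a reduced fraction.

Stage 1: N_ring = 38 + 2·16 = 70
Stage 1: 38(ω_s−ω_c) = −70(ω_r−ω_c),  ω_s=0, ω_c=1
Stage 1: ω_r = 1 − (38/70)(0−1) = 54/35
  ⇒ ω_r¹/ω_c¹ = 54/35
Stage 2: N_ring = 40 + 2·23 = 86
Stage 2: 40(ω_s−ω_c) = −86(ω_r−ω_c),  ω_r=0, ω_c=1
Stage 2: ω_s = 1 − (86/40)(0−1) = 63/20
  ⇒ ω_s²/ω_c² = 63/20
Coupling ω_c² = ω_r¹ ⇒ overall = 54/35 × 63/20 = 243/50

243/50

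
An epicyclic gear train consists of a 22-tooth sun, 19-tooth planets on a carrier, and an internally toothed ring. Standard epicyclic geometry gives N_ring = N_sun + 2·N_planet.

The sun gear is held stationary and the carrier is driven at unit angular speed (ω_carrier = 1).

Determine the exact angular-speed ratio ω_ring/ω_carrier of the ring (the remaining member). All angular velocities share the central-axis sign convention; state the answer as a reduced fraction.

N_ring = 22 + 2·19 = 60
22(ω_s−ω_c) = −60(ω_r−ω_c),  ω_s=0, ω_c=1
ω_r = 1 − (22/60)(0−1) = 41/30
ω_r/ω_c = 41/30

41/30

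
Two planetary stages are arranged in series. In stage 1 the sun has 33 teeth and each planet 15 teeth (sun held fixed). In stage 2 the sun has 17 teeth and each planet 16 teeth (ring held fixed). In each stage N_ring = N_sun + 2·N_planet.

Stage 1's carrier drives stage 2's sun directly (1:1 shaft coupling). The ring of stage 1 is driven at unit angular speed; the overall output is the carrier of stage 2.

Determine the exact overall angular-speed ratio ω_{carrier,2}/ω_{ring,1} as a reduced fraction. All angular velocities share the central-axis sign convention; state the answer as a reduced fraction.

Stage 1: N_ring = 33 + 2·15 = 63
Stage 1: 33(ω_s−ω_c) = −63(ω_r−ω_c),  ω_s=0, ω_r=1
Stage 1: 33(0−ω_c) = −63(1−ω_c)  ⇒  96ω_c = 63  ⇒  ω_c = 21/32
  ⇒ ω_c¹/ω_r¹ = 21/32
Stage 2: N_ring = 17 + 2·16 = 49
Stage 2: 17(ω_s−ω_c) = −49(ω_r−ω_c),  ω_r=0, ω_s=1
Stage 2: 17(1−ω_c) = −49(0−ω_c)  ⇒  66ω_c = 17  ⇒  ω_c = 17/66
  ⇒ ω_c²/ω_s² = 17/66
Coupling ω_s² = ω_c¹ ⇒ overall = 21/32 × 17/66 = 119/704

119/704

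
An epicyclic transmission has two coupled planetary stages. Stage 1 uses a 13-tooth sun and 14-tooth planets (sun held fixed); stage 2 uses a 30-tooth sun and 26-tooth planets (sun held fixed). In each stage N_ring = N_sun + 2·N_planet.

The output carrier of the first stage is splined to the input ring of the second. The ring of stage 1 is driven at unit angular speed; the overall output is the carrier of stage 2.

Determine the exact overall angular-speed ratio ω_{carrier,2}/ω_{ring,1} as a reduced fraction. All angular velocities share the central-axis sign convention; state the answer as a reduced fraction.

Stage 1: N_ring = 13 + 2·14 = 41
Stage 1: 13(ω_s−ω_c) = −41(ω_r−ω_c),  ω_s=0, ω_r=1
Stage 1: 13(0−ω_c) = −41(1−ω_c)  ⇒  54ω_c = 41  ⇒  ω_c = 41/54
  ⇒ ω_c¹/ω_r¹ = 41/54
Stage 2: N_ring = 30 + 2·26 = 82
Stage 2: 30(ω_s−ω_c) = −82(ω_r−ω_c),  ω_s=0, ω_r=1
Stage 2: 30(0−ω_c) = −82(1−ω_c)  ⇒  112ω_c = 82  ⇒  ω_c = 41/56
  ⇒ ω_c²/ω_r² = 41/56
Coupling ω_r² = ω_c¹ ⇒ overall = 41/54 × 41/56 = 1681/3024

1681/3024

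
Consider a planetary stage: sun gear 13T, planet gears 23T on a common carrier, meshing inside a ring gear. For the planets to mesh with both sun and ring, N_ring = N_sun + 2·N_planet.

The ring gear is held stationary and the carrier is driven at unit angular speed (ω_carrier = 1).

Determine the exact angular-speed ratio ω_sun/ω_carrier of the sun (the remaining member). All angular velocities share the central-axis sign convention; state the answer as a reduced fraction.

72/13

N_ring = 13 + 2·23 = 59
13(ω_s−ω_c) = −59(ω_r−ω_c),  ω_r=0, ω_c=1
ω_s = 1 − (59/13)(0−1) = 72/13
ω_s/ω_c = 72/13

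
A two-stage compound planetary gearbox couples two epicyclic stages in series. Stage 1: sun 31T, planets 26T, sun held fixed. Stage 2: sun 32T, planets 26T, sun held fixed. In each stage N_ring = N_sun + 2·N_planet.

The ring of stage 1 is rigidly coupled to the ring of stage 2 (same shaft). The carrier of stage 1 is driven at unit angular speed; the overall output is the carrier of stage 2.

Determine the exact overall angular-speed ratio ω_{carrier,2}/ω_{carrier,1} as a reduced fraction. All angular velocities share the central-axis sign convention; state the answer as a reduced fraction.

Stage 1: N_ring = 31 + 2·26 = 83
Stage 1: 31(ω_s−ω_c) = −83(ω_r−ω_c),  ω_s=0, ω_c=1
Stage 1: ω_r = 1 − (31/83)(0−1) = 114/83
  ⇒ ω_r¹/ω_c¹ = 114/83
Stage 2: N_ring = 32 + 2·26 = 84
Stage 2: 32(ω_s−ω_c) = −84(ω_r−ω_c),  ω_s=0, ω_r=1
Stage 2: 32(0−ω_c) = −84(1−ω_c)  ⇒  116ω_c = 84  ⇒  ω_c = 21/29
  ⇒ ω_c²/ω_r² = 21/29
Coupling ω_r² = ω_r¹ ⇒ overall = 114/83 × 21/29 = 2394/2407

2394/2407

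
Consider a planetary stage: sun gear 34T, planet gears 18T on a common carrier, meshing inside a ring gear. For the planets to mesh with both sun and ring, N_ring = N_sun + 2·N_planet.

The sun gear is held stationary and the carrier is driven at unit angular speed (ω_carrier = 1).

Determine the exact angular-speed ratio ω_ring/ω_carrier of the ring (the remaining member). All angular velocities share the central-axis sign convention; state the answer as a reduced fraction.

52/35

N_ring = 34 + 2·18 = 70
34(ω_s−ω_c) = −70(ω_r−ω_c),  ω_s=0, ω_c=1
ω_r = 1 − (34/70)(0−1) = 52/35
ω_r/ω_c = 52/35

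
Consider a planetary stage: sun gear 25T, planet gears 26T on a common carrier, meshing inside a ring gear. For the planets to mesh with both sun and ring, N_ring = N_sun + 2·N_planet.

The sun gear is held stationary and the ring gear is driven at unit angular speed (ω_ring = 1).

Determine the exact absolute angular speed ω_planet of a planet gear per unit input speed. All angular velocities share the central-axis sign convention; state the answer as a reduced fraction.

N_ring = 25 + 2·26 = 77
25(ω_s−ω_c) = −77(ω_r−ω_c),  ω_s=0, ω_r=1
25(0−ω_c) = −77(1−ω_c)  ⇒  102ω_c = 77  ⇒  ω_c = 77/102
sun–planet: 25·(0−77/102) = −26·(ω_p−ω_c)  ⇒  ω_p−ω_c = −(25/26)·(-77/102) = 1925/2652
ω_p = 77/102 + 1925/2652 = 77/52

77/52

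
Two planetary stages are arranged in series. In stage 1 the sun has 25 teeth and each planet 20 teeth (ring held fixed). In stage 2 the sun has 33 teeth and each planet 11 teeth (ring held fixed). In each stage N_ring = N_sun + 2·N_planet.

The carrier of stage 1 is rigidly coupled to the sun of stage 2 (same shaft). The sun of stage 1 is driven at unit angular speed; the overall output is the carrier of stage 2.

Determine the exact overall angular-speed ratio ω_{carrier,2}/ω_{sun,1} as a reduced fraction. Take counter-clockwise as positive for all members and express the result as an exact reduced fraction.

Stage 1: N_ring = 25 + 2·20 = 65
Stage 1: 25(ω_s−ω_c) = −65(ω_r−ω_c),  ω_r=0, ω_s=1
Stage 1: 25(1−ω_c) = −65(0−ω_c)  ⇒  90ω_c = 25  ⇒  ω_c = 5/18
  ⇒ ω_c¹/ω_s¹ = 5/18
Stage 2: N_ring = 33 + 2·11 = 55
Stage 2: 33(ω_s−ω_c) = −55(ω_r−ω_c),  ω_r=0, ω_s=1
Stage 2: 33(1−ω_c) = −55(0−ω_c)  ⇒  88ω_c = 33  ⇒  ω_c = 3/8
  ⇒ ω_c²/ω_s² = 3/8
Coupling ω_s² = ω_c¹ ⇒ overall = 5/18 × 3/8 = 5/48

5/48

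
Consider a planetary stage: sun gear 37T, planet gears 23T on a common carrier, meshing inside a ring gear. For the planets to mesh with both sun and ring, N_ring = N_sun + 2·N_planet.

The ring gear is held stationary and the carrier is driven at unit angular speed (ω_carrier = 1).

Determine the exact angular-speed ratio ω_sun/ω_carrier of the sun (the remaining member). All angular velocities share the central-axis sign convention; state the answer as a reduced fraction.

120/37

N_ring = 37 + 2·23 = 83
37(ω_s−ω_c) = −83(ω_r−ω_c),  ω_r=0, ω_c=1
ω_s = 1 − (83/37)(0−1) = 120/37
ω_s/ω_c = 120/37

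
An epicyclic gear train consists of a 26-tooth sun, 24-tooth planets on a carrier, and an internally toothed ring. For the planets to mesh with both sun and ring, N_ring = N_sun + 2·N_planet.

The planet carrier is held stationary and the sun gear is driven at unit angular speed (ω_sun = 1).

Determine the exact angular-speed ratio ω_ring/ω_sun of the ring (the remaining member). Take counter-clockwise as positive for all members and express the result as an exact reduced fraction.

-13/37

N_ring = 26 + 2·24 = 74
26(ω_s−ω_c) = −74(ω_r−ω_c),  ω_c=0, ω_s=1
ω_r = 0 − (26/74)(1−0) = -13/37
ω_r/ω_s = -13/37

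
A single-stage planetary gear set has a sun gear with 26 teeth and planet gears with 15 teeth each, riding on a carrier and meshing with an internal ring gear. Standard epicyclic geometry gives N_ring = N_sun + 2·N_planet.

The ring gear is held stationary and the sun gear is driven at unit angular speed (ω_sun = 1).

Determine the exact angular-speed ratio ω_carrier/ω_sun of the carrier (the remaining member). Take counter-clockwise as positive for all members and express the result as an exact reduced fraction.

13/41

N_ring = 26 + 2·15 = 56
26(ω_s−ω_c) = −56(ω_r−ω_c),  ω_r=0, ω_s=1
26(1−ω_c) = −56(0−ω_c)  ⇒  82ω_c = 26  ⇒  ω_c = 13/41
ω_c/ω_s = 13/41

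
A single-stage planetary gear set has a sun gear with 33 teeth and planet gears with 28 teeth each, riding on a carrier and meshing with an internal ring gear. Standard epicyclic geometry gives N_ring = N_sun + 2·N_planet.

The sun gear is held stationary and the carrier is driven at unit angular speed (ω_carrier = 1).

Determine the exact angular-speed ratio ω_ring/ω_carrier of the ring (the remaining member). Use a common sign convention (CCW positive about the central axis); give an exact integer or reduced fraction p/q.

122/89

N_ring = 33 + 2·28 = 89
33(ω_s−ω_c) = −89(ω_r−ω_c),  ω_s=0, ω_c=1
ω_r = 1 − (33/89)(0−1) = 122/89
ω_r/ω_c = 122/89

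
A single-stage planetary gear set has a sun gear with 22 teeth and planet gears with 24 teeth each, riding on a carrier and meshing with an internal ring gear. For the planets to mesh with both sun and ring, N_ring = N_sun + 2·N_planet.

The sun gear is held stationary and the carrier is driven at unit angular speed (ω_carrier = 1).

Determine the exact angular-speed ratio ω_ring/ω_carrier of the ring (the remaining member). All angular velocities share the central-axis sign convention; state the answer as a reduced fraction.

46/35

N_ring = 22 + 2·24 = 70
22(ω_s−ω_c) = −70(ω_r−ω_c),  ω_s=0, ω_c=1
ω_r = 1 − (22/70)(0−1) = 46/35
ω_r/ω_c = 46/35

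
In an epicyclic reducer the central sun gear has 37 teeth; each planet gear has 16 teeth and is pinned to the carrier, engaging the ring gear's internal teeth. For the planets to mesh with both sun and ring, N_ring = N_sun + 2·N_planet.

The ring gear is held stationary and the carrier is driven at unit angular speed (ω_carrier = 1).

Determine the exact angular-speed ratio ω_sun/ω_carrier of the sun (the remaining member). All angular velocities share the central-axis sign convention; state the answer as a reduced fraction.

106/37

N_ring = 37 + 2·16 = 69
37(ω_s−ω_c) = −69(ω_r−ω_c),  ω_r=0, ω_c=1
ω_s = 1 − (69/37)(0−1) = 106/37
ω_s/ω_c = 106/37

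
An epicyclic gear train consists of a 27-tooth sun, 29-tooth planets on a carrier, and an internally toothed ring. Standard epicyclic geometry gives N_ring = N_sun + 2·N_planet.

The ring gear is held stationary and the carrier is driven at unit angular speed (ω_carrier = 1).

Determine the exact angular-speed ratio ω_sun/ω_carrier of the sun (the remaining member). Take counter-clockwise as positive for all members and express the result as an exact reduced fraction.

N_ring = 27 + 2·29 = 85
27(ω_s−ω_c) = −85(ω_r−ω_c),  ω_r=0, ω_c=1
ω_s = 1 − (85/27)(0−1) = 112/27
ω_s/ω_c = 112/27

112/27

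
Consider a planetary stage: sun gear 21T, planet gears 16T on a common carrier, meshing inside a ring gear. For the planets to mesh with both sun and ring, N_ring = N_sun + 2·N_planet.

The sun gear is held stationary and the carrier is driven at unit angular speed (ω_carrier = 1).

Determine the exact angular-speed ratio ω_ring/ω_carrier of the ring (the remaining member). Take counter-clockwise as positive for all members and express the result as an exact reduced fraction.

74/53

N_ring = 21 + 2·16 = 53
21(ω_s−ω_c) = −53(ω_r−ω_c),  ω_s=0, ω_c=1
ω_r = 1 − (21/53)(0−1) = 74/53
ω_r/ω_c = 74/53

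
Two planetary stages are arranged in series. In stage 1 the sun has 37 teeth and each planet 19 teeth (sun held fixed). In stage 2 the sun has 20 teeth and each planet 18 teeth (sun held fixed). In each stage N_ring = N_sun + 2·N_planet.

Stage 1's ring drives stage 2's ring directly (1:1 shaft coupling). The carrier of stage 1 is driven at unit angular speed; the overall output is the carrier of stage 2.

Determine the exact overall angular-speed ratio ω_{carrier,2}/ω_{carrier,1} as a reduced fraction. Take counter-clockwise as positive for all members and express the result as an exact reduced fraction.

Stage 1: N_ring = 37 + 2·19 = 75
Stage 1: 37(ω_s−ω_c) = −75(ω_r−ω_c),  ω_s=0, ω_c=1
Stage 1: ω_r = 1 − (37/75)(0−1) = 112/75
  ⇒ ω_r¹/ω_c¹ = 112/75
Stage 2: N_ring = 20 + 2·18 = 56
Stage 2: 20(ω_s−ω_c) = −56(ω_r−ω_c),  ω_s=0, ω_r=1
Stage 2: 20(0−ω_c) = −56(1−ω_c)  ⇒  76ω_c = 56  ⇒  ω_c = 14/19
  ⇒ ω_c²/ω_r² = 14/19
Coupling ω_r² = ω_r¹ ⇒ overall = 112/75 × 14/19 = 1568/1425

1568/1425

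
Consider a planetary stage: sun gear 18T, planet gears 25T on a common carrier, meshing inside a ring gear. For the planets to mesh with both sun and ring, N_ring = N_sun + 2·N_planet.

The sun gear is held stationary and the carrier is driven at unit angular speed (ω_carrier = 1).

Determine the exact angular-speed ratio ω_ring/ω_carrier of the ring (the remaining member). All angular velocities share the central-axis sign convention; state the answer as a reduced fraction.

N_ring = 18 + 2·25 = 68
18(ω_s−ω_c) = −68(ω_r−ω_c),  ω_s=0, ω_c=1
ω_r = 1 − (18/68)(0−1) = 43/34
ω_r/ω_c = 43/34

43/34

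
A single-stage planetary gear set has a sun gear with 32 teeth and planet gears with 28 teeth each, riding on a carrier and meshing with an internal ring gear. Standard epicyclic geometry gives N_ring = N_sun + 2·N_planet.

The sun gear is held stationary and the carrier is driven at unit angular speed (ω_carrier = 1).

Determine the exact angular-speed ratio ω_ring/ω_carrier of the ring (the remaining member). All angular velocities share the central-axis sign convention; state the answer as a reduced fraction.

15/11

N_ring = 32 + 2·28 = 88
32(ω_s−ω_c) = −88(ω_r−ω_c),  ω_s=0, ω_c=1
ω_r = 1 − (32/88)(0−1) = 15/11
ω_r/ω_c = 15/11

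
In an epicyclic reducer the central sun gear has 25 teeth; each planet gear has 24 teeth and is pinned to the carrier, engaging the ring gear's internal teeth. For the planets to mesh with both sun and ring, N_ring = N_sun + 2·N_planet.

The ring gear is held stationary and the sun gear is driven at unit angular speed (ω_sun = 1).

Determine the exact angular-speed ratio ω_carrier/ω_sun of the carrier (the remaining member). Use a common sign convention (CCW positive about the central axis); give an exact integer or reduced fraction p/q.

N_ring = 25 + 2·24 = 73
25(ω_s−ω_c) = −73(ω_r−ω_c),  ω_r=0, ω_s=1
25(1−ω_c) = −73(0−ω_c)  ⇒  98ω_c = 25  ⇒  ω_c = 25/98
ω_c/ω_s = 25/98

25/98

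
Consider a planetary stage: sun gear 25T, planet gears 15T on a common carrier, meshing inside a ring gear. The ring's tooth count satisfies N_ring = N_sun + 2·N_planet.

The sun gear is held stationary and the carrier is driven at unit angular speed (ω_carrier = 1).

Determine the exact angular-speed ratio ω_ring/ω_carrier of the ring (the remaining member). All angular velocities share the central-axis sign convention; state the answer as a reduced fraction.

16/11

N_ring = 25 + 2·15 = 55
25(ω_s−ω_c) = −55(ω_r−ω_c),  ω_s=0, ω_c=1
ω_r = 1 − (25/55)(0−1) = 16/11
ω_r/ω_c = 16/11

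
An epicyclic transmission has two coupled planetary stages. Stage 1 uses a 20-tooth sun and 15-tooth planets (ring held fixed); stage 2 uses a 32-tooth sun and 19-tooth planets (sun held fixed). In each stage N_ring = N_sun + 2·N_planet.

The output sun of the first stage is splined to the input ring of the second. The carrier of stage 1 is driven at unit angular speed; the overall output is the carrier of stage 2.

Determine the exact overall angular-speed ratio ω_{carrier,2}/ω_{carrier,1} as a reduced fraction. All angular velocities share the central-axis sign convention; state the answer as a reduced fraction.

245/102

Stage 1: N_ring = 20 + 2·15 = 50
Stage 1: 20(ω_s−ω_c) = −50(ω_r−ω_c),  ω_r=0, ω_c=1
Stage 1: ω_s = 1 − (50/20)(0−1) = 7/2
  ⇒ ω_s¹/ω_c¹ = 7/2
Stage 2: N_ring = 32 + 2·19 = 70
Stage 2: 32(ω_s−ω_c) = −70(ω_r−ω_c),  ω_s=0, ω_r=1
Stage 2: 32(0−ω_c) = −70(1−ω_c)  ⇒  102ω_c = 70  ⇒  ω_c = 35/51
  ⇒ ω_c²/ω_r² = 35/51
Coupling ω_r² = ω_s¹ ⇒ overall = 7/2 × 35/51 = 245/102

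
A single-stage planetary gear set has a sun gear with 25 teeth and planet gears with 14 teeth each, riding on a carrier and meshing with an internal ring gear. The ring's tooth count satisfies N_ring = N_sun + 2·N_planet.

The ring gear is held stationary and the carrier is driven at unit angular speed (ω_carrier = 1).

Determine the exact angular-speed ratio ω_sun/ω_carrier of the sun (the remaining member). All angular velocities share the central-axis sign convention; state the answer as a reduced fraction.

N_ring = 25 + 2·14 = 53
25(ω_s−ω_c) = −53(ω_r−ω_c),  ω_r=0, ω_c=1
ω_s = 1 − (53/25)(0−1) = 78/25
ω_s/ω_c = 78/25

78/25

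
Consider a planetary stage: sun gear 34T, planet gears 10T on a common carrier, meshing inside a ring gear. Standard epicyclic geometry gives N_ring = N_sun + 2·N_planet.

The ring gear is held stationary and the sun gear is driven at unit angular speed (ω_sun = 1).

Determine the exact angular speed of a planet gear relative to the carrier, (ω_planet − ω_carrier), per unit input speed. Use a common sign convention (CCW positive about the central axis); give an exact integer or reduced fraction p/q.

-459/220

N_ring = 34 + 2·10 = 54
34(ω_s−ω_c) = −54(ω_r−ω_c),  ω_r=0, ω_s=1
34(1−ω_c) = −54(0−ω_c)  ⇒  88ω_c = 34  ⇒  ω_c = 17/44
sun–planet: 34·(1−17/44) = −10·(ω_p−ω_c)  ⇒  ω_p−ω_c = −(34/10)·(27/44) = -459/220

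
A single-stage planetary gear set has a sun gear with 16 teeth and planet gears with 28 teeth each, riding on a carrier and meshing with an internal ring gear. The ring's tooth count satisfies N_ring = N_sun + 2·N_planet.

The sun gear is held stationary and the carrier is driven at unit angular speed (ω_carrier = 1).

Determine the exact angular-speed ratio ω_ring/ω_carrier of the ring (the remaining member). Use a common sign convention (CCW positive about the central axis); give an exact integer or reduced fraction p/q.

11/9

N_ring = 16 + 2·28 = 72
16(ω_s−ω_c) = −72(ω_r−ω_c),  ω_s=0, ω_c=1
ω_r = 1 − (16/72)(0−1) = 11/9
ω_r/ω_c = 11/9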